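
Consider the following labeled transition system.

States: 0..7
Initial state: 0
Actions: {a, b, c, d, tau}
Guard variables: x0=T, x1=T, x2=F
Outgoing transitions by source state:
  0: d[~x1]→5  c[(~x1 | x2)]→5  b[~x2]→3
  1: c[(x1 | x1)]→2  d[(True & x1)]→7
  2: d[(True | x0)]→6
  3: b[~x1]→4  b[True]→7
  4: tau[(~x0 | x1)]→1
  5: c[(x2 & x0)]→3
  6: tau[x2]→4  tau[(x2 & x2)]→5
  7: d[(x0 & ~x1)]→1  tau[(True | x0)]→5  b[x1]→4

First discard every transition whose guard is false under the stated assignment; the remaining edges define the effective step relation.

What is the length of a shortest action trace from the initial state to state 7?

Answer: 2

Working:
Layered search for 7:
  Layer 0: {0}
  Layer 1: {3}
  Layer 2: {7}
first hit 7 at d=2 via b·b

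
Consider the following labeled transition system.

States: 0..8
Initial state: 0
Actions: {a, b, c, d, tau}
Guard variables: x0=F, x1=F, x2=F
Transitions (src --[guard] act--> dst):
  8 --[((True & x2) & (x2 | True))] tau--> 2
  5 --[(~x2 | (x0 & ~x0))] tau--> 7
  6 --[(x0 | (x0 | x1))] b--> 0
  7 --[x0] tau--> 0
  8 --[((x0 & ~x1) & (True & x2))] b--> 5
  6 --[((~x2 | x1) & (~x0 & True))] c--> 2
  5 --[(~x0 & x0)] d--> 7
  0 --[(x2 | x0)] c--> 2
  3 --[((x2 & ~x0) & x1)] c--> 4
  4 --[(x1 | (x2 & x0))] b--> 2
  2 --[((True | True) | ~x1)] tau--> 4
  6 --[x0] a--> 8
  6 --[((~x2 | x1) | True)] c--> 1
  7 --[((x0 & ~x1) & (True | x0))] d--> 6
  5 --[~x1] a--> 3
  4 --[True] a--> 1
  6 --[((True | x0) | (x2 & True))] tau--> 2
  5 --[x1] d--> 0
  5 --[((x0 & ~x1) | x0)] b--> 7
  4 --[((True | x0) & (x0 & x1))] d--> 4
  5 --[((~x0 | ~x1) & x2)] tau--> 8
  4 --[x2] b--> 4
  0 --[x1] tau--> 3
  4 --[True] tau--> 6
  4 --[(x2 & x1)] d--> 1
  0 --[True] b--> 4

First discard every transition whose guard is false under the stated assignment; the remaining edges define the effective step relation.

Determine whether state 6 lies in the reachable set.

Answer: REACHABLE

Working:
After dropping false guards: 9 live edges.
L0 = {0}
L1 = {4}  total {0,4}
L2 = {1,6}  total {0,1,4,6}
L3 = {2}  total {0,1,2,4,6}
Reach set: {0,1,2,4,6}
Path to 6: b·tau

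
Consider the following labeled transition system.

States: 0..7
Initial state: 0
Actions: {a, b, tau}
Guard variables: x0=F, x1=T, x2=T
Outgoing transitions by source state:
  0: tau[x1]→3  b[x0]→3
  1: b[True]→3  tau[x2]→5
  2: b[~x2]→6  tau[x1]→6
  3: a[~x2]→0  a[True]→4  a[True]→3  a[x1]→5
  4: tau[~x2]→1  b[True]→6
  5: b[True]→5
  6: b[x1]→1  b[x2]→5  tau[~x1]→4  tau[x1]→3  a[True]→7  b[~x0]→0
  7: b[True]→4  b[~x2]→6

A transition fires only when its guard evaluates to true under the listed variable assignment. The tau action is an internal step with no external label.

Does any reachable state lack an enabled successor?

R = {0,1,3,4,5,6,7}
  0: tau→3  [1 out]
  1: b→3  tau→5  [2 out]
  3: a→3  a→4  a→5  [3 out]
  4: b→6  [1 out]
  5: b→5  [1 out]
  6: a→7  b→0  b→1  b→5  tau→3  [5 out]
  7: b→4  [1 out]

Answer: DEADLOCK-FREE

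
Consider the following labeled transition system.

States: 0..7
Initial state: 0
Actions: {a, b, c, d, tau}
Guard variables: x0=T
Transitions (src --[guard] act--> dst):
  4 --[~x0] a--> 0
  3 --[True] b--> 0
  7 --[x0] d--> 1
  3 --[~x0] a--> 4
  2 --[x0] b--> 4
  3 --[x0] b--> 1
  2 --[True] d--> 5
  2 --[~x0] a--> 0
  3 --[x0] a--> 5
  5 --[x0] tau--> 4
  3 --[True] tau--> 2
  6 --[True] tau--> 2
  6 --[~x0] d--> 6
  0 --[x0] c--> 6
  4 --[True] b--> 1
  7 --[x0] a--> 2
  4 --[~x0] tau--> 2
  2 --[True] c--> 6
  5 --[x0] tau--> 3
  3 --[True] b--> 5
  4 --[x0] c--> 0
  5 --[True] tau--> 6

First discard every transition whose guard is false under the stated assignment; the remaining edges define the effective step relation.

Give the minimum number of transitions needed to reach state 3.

Breadth-first toward 3:
  L0 = {0}
  L1 = {6}
  L2 = {2}
  L3 = {4,5}
  L4 = {1,3}
depth(3)=4, e.g. c·tau·d·tau

Answer: 4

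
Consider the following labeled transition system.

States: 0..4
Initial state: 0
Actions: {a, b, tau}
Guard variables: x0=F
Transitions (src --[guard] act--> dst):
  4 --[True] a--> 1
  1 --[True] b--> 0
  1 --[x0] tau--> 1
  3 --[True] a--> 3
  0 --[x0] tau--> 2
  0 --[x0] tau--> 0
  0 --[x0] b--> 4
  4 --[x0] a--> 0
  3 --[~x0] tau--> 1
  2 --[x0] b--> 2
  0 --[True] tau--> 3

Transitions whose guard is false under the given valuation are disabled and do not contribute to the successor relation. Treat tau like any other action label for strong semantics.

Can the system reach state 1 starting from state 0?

Answer: REACHABLE

Analysis:
After dropping false guards: 5 live edges.
Layer 0: {0}
Layer 1: {3}  now seen {0,3}
Layer 2: {1}  now seen {0,1,3}
Reachable = {0,1,3}
trace reaching 1: tau·tau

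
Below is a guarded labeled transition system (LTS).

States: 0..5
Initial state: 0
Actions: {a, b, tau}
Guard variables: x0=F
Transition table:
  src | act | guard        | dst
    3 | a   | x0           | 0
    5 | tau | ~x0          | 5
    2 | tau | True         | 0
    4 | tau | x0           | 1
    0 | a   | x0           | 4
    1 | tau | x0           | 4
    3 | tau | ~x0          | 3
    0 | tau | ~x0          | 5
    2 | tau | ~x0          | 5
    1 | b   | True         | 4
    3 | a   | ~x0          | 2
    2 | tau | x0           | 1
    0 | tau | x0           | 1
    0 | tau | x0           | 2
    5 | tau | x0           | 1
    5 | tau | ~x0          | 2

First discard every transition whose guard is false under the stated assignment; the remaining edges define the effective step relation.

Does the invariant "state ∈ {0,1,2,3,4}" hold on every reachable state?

Answer: INVARIANT VIOLATED at state 5

Trace:
Inv-set: {0,1,2,3,4}
Reachable = {0,2,5}
  0: ✓
  2: ✓
  5: ✗ unsafe
witness against invariant: tau → 5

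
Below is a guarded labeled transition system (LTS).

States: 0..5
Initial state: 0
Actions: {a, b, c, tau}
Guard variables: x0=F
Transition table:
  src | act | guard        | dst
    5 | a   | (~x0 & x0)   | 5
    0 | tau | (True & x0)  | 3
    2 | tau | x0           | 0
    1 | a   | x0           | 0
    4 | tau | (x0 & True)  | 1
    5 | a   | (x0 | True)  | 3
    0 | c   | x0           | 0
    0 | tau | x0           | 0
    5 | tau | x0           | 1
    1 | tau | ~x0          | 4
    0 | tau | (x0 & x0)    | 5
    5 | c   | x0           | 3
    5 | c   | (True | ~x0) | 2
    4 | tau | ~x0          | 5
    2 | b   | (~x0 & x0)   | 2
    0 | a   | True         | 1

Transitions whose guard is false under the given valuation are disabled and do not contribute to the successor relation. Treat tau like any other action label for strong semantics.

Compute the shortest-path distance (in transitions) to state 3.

Layered search for 3:
  depth 0: {0}
  depth 1: {1}
  depth 2: {4}
  depth 3: {5}
  depth 4: {2,3}
first hit 3 at d=4 via a·tau·tau·a

Answer: 4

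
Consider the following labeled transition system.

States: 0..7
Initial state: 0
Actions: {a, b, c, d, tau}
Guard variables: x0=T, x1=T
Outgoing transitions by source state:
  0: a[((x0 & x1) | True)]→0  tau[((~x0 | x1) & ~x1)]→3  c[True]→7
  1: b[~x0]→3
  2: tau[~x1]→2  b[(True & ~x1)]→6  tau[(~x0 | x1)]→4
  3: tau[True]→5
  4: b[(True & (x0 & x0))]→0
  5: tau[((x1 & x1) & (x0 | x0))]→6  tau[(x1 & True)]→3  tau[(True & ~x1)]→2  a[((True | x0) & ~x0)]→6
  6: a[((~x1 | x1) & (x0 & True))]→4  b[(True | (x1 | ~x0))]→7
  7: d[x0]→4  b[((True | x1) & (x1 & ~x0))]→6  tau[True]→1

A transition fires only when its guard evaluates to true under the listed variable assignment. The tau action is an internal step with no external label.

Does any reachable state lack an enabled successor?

Reachable = {0,1,4,7}
  0: a→0  c→7  [deg 2]
  1: ∅  [STUCK]
  4: b→0  [deg 1]
  7: d→4  tau→1  [deg 2]
Path to 1: c·tau

Answer: DEADLOCK at state 1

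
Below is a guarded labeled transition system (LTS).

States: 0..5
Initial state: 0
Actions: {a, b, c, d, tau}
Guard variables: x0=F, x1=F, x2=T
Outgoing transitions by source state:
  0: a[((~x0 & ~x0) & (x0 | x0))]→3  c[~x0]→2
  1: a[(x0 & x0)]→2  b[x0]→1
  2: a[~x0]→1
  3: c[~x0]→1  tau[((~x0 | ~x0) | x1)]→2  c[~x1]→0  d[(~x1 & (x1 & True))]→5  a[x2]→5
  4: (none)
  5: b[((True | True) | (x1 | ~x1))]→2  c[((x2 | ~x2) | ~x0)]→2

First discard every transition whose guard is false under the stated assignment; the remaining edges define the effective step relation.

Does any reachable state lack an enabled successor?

Reach set: {0,1,2}
  0: c→2  [1 exit(s)]
  1: ∅  [no exit]
  2: a→1  [1 exit(s)]
Path to 1: c·a

Answer: DEADLOCK at state 1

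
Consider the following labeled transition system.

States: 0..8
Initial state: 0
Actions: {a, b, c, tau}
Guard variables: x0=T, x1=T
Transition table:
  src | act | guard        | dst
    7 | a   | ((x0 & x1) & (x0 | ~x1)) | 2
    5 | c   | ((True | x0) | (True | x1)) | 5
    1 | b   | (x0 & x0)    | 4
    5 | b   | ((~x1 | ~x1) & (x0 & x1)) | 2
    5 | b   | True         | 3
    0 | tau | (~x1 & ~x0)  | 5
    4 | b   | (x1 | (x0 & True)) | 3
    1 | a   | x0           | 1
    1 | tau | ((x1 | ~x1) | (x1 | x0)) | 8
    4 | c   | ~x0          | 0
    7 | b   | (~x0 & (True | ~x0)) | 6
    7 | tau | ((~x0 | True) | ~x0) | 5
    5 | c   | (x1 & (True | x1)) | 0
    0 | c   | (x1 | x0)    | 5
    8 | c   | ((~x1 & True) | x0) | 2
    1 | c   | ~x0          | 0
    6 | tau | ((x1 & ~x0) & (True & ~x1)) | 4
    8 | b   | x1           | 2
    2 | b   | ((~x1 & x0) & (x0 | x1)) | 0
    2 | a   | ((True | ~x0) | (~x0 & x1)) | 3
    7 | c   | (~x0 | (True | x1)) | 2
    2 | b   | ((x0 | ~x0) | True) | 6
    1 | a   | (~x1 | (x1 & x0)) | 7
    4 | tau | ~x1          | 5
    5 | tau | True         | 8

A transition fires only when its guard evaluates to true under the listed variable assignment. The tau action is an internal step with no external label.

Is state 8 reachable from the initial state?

17 transition(s) survive guard evaluation.
depth 0: {0}
depth 1: {5}  total {0,5}
depth 2: {3,8}  total {0,3,5,8}
depth 3: {2}  total {0,2,3,5,8}
depth 4: {6}  total {0,2,3,5,6,8}
R = {0,2,3,5,6,8}
witness 8: c·tau

Answer: REACHABLE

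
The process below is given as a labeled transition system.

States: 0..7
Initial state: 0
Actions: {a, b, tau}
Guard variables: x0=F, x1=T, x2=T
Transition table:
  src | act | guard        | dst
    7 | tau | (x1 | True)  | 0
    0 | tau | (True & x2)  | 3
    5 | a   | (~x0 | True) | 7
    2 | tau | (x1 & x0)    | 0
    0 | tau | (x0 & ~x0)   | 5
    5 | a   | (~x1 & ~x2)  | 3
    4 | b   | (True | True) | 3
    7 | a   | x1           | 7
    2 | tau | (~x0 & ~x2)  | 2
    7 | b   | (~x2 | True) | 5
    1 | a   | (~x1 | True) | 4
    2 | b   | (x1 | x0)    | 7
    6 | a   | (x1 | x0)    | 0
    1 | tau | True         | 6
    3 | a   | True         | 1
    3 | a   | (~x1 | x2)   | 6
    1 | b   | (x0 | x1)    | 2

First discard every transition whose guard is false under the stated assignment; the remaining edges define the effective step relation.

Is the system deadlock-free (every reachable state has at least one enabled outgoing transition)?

Answer: DEADLOCK-FREE

Trace:
Reachable = {0,1,2,3,4,5,6,7}
  0: tau→3  [1 out]
  1: a→4  b→2  tau→6  [3 out]
  2: b→7  [1 out]
  3: a→1  a→6  [2 out]
  4: b→3  [1 out]
  5: a→7  [1 out]
  6: a→0  [1 out]
  7: a→7  b→5  tau→0  [3 out]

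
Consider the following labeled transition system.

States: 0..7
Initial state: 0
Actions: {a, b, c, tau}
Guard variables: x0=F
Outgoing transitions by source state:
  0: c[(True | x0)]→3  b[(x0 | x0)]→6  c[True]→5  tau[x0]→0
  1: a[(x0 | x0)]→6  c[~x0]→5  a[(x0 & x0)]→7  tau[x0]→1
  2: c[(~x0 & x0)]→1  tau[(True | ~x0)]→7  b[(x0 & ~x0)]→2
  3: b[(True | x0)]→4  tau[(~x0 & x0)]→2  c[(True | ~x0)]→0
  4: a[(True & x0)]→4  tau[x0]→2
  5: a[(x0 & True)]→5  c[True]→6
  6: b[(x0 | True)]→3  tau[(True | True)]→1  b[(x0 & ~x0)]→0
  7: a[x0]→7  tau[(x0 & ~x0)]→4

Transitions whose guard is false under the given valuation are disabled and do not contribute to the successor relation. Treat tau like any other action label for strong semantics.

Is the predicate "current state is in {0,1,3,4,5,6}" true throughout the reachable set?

Answer: INVARIANT HOLDS

Working:
Allowed set {0,1,3,4,5,6}
Reach set: {0,1,3,4,5,6}
  0: ✓
  1: ✓
  3: ✓
  4: ✓
  5: ✓
  6: ✓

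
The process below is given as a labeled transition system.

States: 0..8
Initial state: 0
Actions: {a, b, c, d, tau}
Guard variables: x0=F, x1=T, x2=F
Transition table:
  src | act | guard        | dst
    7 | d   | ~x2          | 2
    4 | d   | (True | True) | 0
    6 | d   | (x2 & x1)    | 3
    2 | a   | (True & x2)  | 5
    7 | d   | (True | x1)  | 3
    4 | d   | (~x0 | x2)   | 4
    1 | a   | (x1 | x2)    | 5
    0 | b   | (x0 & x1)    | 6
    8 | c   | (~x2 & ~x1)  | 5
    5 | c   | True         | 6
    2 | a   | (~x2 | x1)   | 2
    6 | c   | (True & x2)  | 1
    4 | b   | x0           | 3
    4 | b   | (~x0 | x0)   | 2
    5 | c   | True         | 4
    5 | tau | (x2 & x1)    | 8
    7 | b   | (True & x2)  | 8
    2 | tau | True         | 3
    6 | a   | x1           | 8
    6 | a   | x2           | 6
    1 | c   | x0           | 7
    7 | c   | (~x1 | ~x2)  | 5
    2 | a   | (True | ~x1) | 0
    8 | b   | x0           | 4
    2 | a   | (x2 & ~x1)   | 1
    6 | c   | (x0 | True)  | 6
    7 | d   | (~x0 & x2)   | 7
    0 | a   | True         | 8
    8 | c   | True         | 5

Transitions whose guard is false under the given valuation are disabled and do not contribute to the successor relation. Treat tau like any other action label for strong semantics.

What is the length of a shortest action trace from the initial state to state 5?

Answer: 2

Trace:
BFS to 5:
  depth 0: {0}
  depth 1: {8}
  depth 2: {5}
first hit 5 at d=2 via a·c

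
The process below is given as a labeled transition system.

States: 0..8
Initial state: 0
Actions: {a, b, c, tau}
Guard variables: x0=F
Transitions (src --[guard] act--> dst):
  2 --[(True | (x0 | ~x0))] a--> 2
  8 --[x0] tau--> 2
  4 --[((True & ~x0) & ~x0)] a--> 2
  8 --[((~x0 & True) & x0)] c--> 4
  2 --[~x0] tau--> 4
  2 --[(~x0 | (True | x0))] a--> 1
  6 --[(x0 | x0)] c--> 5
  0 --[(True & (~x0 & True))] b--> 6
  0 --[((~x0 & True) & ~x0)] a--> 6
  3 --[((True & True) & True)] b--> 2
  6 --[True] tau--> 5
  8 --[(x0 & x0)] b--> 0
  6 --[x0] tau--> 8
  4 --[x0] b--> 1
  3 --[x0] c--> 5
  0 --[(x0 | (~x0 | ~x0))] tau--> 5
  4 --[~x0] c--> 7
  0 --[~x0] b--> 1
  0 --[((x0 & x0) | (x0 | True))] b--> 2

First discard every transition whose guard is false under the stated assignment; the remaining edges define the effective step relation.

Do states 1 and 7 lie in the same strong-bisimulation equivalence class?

Answer: BISIMILAR

Trace:
Refine partition for ~:
  π0 = {{0,1,2,3,4,5,6,7,8}}
  π1 = {{0},{1,5,7,8},{2},{3},{4},{6}}
stable after 2 split(s): 6 block(s)
[1]={1,5,7,8}  [7]={1,5,7,8}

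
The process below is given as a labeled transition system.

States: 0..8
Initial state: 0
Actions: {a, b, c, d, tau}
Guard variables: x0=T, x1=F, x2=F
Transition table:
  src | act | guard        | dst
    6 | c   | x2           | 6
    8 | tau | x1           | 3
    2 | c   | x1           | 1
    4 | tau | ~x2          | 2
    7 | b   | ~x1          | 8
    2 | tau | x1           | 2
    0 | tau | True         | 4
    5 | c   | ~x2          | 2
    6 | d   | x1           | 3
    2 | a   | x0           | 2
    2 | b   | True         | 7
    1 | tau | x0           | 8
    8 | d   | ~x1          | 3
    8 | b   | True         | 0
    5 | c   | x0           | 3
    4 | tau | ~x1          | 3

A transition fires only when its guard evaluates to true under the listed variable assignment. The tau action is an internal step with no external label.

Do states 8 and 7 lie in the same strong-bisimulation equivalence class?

Answer: NOT BISIMILAR

Analysis:
Compute ~ classes (split until stable):
  round 0: {{0,1,2,3,4,5,6,7,8}}
  round 1: {{0,1,4},{2},{3,6},{5},{7},{8}}
  round 2: {{0},{1},{2},{3,6},{4},{5},{7},{8}}
stable after 3 split(s): 8 block(s)
8∈{8}, 7∈{7}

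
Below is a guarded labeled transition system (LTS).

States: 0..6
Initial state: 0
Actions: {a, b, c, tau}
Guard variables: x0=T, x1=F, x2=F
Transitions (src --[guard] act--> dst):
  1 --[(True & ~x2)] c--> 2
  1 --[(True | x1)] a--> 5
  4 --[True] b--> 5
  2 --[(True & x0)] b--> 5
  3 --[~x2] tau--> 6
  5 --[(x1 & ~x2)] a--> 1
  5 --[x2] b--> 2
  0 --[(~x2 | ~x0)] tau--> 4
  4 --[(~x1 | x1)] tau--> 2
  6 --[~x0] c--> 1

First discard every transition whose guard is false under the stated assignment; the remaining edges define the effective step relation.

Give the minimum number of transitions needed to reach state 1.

Breadth-first toward 1:
  depth 0: {0}
  depth 1: {4}
  depth 2: {2,5}
1 never appears.

Answer: UNREACHABLE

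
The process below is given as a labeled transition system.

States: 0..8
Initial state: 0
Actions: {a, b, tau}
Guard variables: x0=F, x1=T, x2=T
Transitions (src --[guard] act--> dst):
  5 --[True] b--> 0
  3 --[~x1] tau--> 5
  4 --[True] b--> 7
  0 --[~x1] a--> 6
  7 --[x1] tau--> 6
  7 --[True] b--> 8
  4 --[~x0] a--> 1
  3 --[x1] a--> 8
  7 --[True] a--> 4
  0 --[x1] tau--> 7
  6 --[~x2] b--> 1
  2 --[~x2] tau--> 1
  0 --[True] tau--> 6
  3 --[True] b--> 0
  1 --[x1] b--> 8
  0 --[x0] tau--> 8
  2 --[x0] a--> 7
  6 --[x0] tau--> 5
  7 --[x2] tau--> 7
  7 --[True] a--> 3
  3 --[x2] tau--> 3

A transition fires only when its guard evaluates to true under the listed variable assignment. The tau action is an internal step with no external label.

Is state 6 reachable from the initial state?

Answer: REACHABLE

Trace:
After dropping false guards: 14 live edges.
L0 = {0}
L1 = {6,7}  cumulative {0,6,7}
L2 = {3,4,8}  cumulative {0,3,4,6,7,8}
L3 = {1}  cumulative {0,1,3,4,6,7,8}
Reach set: {0,1,3,4,6,7,8}
Path to 6: tau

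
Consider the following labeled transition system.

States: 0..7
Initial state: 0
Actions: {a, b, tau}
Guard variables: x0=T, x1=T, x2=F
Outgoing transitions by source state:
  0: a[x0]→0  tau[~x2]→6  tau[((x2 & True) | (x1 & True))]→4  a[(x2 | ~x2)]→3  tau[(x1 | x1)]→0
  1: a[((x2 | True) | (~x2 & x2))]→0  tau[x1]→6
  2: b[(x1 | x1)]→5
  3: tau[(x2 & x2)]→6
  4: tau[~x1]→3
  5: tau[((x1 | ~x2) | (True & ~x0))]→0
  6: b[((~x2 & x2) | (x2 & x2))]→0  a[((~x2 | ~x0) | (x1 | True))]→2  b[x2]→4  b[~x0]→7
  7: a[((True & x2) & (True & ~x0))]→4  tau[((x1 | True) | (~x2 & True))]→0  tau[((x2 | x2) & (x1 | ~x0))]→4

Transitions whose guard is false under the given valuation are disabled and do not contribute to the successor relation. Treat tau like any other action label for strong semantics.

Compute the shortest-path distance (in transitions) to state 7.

Layered search for 7:
  L0 = {0}
  L1 = {3,4,6}
  L2 = {2}
  L3 = {5}
7 never appears.

Answer: UNREACHABLE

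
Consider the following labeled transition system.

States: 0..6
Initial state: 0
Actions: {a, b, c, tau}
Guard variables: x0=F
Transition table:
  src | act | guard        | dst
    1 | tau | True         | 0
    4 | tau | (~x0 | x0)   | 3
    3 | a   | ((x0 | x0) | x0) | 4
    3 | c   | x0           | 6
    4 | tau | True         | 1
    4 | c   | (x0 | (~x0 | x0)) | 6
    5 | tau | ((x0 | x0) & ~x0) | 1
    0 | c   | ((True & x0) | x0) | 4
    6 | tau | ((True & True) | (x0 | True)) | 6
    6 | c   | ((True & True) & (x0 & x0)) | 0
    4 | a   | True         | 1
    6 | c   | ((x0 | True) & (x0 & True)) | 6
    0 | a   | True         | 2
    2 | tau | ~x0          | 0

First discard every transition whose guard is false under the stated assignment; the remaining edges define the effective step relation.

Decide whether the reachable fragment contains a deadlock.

Answer: DEADLOCK-FREE

Trace:
R = {0,2}
  0: a→2  [1 out]
  2: tau→0  [1 out]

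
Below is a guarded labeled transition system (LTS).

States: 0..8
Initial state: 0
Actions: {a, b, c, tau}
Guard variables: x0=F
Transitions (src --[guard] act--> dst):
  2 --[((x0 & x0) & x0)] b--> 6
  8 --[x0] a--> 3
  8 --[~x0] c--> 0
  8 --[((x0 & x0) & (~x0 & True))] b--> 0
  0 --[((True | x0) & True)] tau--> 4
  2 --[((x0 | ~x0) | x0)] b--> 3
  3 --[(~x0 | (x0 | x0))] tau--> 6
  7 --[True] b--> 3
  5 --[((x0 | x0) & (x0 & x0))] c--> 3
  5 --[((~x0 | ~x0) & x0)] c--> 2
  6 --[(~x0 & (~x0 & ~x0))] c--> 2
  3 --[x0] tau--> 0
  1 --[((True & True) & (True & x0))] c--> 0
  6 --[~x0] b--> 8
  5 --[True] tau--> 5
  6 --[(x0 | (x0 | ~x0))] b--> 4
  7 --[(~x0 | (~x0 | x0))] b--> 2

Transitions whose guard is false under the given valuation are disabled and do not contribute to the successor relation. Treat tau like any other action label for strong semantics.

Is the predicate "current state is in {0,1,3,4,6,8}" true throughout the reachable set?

Answer: INVARIANT HOLDS

Working:
Inv-set: {0,1,3,4,6,8}
Reach set: {0,4}
  0: ok
  4: ok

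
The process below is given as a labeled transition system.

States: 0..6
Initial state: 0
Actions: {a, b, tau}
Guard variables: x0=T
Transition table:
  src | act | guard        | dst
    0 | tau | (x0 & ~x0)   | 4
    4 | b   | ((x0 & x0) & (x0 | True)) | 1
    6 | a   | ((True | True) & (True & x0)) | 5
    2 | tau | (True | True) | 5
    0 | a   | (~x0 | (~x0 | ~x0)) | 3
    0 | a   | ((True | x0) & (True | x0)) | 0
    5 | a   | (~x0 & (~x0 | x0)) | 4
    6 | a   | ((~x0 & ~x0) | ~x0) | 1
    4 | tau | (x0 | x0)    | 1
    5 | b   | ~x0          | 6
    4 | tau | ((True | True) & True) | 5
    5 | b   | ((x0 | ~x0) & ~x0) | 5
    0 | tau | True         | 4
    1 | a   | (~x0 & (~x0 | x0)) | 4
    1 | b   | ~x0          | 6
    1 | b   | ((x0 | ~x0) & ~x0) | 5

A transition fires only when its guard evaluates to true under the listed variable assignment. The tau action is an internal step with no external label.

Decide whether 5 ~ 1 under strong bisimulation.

Compute ~ classes (split until stable):
  round 0: {{0,1,2,3,4,5,6}}
  round 1: {{0},{1,3,5},{2},{4},{6}}
Fixed point at round 2; 5 class(es).
[5]={1,3,5}  [1]={1,3,5}

Answer: BISIMILAR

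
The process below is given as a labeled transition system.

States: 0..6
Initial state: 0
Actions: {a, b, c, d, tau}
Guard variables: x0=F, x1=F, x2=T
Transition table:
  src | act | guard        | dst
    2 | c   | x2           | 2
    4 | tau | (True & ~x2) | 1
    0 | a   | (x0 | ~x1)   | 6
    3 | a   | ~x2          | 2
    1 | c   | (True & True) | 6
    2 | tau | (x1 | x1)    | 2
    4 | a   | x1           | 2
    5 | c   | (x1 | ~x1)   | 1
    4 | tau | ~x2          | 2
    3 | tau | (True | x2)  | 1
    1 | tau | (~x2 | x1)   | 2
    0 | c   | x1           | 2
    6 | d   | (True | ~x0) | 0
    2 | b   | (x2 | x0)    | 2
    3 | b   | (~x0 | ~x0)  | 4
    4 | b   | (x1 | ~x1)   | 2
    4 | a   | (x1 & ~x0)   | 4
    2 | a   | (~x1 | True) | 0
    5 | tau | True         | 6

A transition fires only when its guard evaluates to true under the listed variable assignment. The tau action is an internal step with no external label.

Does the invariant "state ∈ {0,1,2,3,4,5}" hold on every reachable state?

Safe = {0,1,2,3,4,5}
R = {0,6}
  0: safe
  6: ✗ unsafe
counterexample path to 6: a

Answer: INVARIANT VIOLATED at state 6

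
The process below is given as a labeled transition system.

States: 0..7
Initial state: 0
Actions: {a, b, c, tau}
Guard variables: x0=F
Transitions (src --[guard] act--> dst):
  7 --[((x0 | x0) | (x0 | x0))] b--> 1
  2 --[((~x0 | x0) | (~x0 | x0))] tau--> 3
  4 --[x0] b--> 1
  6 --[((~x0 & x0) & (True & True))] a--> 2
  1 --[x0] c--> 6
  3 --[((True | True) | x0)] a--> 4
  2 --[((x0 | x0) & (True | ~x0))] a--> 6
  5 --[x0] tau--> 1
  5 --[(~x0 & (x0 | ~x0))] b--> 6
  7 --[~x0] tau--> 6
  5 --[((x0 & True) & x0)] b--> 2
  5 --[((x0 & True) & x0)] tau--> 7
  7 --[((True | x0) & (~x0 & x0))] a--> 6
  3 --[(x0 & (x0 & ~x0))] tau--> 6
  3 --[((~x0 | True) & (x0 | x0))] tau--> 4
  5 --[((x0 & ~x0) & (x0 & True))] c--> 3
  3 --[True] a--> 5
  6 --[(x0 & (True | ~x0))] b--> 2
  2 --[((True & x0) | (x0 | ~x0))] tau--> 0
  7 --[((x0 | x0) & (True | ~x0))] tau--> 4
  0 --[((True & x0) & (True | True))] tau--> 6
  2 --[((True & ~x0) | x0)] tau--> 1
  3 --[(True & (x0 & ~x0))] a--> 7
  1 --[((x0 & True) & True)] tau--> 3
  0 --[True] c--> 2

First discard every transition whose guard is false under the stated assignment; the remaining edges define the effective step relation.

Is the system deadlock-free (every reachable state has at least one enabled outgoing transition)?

R = {0,1,2,3,4,5,6}
  0: c→2  [deg 1]
  1: ∅  [no exit]
  2: tau→0  tau→1  tau→3  [deg 3]
  3: a→4  a→5  [deg 2]
  4: ∅  [no exit]
  5: b→6  [deg 1]
  6: ∅  [no exit]
trace reaching 1: c·tau

Answer: DEADLOCK at state 1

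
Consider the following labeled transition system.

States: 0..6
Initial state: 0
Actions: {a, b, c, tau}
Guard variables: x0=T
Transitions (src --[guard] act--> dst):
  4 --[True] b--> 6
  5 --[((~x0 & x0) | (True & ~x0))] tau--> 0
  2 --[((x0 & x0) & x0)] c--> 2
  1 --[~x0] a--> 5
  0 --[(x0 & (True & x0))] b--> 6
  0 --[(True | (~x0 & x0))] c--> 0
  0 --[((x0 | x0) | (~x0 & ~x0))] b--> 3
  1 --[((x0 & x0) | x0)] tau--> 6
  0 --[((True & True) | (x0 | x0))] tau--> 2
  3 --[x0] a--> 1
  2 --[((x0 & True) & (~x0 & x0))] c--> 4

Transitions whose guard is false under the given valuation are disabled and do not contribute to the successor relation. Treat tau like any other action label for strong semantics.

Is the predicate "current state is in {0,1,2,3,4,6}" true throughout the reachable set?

Safe = {0,1,2,3,4,6}
R = {0,1,2,3,6}
  0: safe
  1: safe
  2: safe
  3: safe
  6: safe

Answer: INVARIANT HOLDS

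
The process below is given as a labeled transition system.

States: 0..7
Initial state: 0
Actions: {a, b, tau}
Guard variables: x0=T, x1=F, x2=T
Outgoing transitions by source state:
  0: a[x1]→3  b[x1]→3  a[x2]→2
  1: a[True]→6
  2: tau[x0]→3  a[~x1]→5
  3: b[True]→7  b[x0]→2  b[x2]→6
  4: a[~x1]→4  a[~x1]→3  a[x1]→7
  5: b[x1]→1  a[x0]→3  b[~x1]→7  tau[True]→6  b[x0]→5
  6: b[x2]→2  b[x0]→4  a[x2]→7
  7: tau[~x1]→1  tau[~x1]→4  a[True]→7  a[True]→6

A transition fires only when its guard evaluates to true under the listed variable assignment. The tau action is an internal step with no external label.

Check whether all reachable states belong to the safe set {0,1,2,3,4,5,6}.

Safe = {0,1,2,3,4,5,6}
Reachable = {0,1,2,3,4,5,6,7}
  0: safe
  1: safe
  2: safe
  3: safe
  4: safe
  5: safe
  6: safe
  7: ✗ unsafe
reach 7 via a·tau·b — violates

Answer: INVARIANT VIOLATED at state 7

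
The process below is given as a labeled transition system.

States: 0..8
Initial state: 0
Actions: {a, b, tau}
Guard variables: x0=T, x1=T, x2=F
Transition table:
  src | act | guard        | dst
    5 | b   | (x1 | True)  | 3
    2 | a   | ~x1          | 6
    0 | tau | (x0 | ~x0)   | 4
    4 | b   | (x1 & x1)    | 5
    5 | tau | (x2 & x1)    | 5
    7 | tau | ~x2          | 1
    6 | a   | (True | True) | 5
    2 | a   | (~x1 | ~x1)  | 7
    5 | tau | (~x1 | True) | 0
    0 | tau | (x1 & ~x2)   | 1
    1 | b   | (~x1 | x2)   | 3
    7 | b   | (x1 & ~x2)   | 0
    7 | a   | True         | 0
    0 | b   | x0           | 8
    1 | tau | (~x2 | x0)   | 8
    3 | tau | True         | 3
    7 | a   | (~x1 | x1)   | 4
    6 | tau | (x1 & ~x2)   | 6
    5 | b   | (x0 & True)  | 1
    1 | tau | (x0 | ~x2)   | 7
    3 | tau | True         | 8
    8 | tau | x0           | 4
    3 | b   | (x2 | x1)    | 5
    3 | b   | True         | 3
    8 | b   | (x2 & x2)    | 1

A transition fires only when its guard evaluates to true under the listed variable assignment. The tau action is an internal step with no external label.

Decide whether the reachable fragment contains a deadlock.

Reach set: {0,1,3,4,5,7,8}
  0: b→8  tau→1  tau→4  [3 out]
  1: tau→7  tau→8  [2 out]
  3: b→3  b→5  tau→3  tau→8  [4 out]
  4: b→5  [1 out]
  5: b→1  b→3  tau→0  [3 out]
  7: a→0  a→4  b→0  tau→1  [4 out]
  8: tau→4  [1 out]

Answer: DEADLOCK-FREE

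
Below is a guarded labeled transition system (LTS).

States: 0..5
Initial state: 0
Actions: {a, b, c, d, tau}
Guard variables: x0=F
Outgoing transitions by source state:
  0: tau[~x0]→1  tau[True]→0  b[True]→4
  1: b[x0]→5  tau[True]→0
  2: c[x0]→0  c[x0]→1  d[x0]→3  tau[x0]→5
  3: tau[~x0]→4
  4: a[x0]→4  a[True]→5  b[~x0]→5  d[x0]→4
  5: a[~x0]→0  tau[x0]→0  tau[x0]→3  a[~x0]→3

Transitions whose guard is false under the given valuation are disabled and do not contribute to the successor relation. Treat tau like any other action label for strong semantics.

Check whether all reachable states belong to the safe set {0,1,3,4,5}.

Answer: INVARIANT HOLDS

Trace:
Allowed set {0,1,3,4,5}
Reachable = {0,1,3,4,5}
  0: safe
  1: safe
  3: safe
  4: safe
  5: safe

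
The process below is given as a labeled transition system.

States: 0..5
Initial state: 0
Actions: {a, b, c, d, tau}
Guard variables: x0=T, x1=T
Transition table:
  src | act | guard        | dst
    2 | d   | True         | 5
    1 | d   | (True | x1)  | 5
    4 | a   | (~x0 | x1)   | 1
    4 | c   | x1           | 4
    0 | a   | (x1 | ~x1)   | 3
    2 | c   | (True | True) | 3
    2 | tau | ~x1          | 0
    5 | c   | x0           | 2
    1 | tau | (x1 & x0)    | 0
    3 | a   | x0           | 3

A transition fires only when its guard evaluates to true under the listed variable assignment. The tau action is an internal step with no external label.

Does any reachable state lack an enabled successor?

Answer: DEADLOCK-FREE

Trace:
Reach set: {0,3}
  0: a→3  [1 out]
  3: a→3  [1 out]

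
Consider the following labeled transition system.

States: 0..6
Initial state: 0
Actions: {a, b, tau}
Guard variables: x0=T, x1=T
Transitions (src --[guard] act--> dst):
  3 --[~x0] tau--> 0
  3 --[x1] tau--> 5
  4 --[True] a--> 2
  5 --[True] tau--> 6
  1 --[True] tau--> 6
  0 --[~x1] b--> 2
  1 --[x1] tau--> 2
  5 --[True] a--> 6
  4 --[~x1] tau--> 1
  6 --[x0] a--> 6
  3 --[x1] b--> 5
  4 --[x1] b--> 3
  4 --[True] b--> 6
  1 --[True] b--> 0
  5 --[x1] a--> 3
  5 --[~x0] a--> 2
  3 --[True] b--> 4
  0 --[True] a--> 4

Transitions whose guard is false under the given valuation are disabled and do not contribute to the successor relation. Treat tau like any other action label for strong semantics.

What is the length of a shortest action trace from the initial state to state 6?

Layered search for 6:
  depth 0: {0}
  depth 1: {4}
  depth 2: {2,3,6}
depth(6)=2, e.g. a·b

Answer: 2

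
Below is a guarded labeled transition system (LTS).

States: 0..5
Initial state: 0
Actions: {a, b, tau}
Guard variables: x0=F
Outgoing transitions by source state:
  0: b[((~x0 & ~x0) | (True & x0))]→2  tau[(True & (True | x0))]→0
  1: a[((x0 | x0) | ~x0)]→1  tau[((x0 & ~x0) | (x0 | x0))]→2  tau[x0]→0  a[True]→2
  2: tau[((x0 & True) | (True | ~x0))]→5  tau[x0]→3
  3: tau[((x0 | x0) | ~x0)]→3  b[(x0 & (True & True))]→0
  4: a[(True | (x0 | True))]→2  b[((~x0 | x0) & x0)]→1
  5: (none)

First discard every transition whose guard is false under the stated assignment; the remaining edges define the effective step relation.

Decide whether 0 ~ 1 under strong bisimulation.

Refine partition for ~:
  P[0] = {{0,1,2,3,4,5}}
  P[1] = {{0},{1,4},{2,3},{5}}
  P[2] = {{0},{1},{2},{3},{4},{5}}
stable after 3 split(s): 6 block(s)
0∈{0}, 1∈{1}

Answer: NOT BISIMILAR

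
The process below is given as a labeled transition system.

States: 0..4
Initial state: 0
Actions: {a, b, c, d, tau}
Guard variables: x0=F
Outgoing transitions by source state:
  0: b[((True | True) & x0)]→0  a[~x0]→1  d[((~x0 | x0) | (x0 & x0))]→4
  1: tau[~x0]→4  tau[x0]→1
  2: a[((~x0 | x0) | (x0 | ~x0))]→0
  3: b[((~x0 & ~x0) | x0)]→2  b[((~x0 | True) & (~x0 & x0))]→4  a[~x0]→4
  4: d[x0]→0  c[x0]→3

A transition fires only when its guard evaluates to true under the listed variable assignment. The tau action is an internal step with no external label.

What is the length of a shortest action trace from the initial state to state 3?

Answer: UNREACHABLE

Working:
BFS to 3:
  depth 0: {0}
  depth 1: {1,4}
3 never appears.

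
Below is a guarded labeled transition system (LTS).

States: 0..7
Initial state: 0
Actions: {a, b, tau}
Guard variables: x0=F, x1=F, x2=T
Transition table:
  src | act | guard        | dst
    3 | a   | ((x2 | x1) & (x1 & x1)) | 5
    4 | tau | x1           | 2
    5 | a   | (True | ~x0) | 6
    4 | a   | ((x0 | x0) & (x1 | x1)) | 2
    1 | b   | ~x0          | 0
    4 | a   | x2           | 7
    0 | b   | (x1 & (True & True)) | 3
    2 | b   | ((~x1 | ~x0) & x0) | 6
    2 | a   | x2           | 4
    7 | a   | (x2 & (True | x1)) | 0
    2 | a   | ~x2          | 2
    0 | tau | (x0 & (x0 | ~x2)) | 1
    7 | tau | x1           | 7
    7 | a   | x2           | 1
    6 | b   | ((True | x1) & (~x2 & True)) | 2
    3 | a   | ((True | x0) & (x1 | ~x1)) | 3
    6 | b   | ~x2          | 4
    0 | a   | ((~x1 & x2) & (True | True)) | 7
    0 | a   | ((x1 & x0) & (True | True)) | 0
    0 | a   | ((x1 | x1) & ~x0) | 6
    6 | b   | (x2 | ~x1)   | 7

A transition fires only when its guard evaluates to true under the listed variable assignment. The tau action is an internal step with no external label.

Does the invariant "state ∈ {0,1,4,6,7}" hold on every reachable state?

Answer: INVARIANT HOLDS

Trace:
Inv-set: {0,1,4,6,7}
Reach set: {0,1,7}
  0: ok
  1: ok
  7: ok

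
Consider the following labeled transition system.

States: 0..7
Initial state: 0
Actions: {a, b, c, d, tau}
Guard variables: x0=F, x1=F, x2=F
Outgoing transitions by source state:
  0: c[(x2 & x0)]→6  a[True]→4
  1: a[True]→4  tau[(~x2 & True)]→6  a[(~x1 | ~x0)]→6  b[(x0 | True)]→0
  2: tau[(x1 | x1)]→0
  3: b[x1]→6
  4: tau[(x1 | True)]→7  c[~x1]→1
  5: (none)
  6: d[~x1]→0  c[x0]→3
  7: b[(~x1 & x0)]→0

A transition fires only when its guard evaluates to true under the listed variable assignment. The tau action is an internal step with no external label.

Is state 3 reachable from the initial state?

Answer: UNREACHABLE

Trace:
8 transition(s) survive guard evaluation.
depth 0: {0}
depth 1: {4}  now seen {0,4}
depth 2: {1,7}  now seen {0,1,4,7}
depth 3: {6}  now seen {0,1,4,6,7}
R = {0,1,4,6,7}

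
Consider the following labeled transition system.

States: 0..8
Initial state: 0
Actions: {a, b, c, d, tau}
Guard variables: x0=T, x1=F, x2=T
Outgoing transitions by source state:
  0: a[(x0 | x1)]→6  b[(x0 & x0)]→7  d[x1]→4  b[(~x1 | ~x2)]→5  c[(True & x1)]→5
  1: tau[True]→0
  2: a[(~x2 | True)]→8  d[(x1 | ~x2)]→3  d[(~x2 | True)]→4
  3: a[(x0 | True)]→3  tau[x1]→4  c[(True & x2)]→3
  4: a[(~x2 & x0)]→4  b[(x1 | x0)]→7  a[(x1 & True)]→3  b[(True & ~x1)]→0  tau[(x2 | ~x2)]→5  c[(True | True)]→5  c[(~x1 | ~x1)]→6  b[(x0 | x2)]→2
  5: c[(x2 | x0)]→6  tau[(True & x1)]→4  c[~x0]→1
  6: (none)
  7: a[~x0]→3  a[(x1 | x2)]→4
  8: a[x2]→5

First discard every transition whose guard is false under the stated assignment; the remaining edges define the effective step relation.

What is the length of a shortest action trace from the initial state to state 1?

Breadth-first toward 1:
  Layer 0: {0}
  Layer 1: {5,6,7}
  Layer 2: {4}
  Layer 3: {2}
  Layer 4: {8}
1 never appears.

Answer: UNREACHABLE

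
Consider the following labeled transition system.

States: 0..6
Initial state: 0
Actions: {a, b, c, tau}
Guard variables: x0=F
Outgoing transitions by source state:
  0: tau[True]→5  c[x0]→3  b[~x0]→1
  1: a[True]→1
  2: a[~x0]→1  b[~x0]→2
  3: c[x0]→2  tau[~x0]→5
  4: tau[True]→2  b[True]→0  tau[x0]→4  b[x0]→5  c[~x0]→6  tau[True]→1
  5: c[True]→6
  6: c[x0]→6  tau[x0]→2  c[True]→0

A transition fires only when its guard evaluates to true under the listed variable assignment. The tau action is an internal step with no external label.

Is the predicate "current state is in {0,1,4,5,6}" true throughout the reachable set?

Answer: INVARIANT HOLDS

Analysis:
Safe = {0,1,4,5,6}
Reachable = {0,1,5,6}
  0: ✓
  1: ✓
  5: ✓
  6: ✓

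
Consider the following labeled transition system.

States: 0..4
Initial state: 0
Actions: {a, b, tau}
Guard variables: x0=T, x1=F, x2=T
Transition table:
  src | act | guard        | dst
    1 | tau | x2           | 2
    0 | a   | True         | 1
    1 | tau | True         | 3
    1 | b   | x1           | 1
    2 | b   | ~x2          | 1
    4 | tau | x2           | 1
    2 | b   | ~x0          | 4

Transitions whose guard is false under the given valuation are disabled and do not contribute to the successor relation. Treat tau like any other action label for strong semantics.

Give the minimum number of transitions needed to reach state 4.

Answer: UNREACHABLE

Analysis:
Breadth-first toward 4:
  L0 = {0}
  L1 = {1}
  L2 = {2,3}
4 never appears.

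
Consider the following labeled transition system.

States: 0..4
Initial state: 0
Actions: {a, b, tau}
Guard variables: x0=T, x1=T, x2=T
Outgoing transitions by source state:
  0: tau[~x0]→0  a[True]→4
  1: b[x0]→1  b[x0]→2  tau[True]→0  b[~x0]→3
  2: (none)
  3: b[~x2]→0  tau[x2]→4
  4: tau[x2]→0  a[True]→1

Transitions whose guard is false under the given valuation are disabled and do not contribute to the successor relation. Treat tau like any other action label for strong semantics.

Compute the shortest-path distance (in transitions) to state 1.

Layered search for 1:
  depth 0: {0}
  depth 1: {4}
  depth 2: {1}
1 enters at depth 2; path a·a

Answer: 2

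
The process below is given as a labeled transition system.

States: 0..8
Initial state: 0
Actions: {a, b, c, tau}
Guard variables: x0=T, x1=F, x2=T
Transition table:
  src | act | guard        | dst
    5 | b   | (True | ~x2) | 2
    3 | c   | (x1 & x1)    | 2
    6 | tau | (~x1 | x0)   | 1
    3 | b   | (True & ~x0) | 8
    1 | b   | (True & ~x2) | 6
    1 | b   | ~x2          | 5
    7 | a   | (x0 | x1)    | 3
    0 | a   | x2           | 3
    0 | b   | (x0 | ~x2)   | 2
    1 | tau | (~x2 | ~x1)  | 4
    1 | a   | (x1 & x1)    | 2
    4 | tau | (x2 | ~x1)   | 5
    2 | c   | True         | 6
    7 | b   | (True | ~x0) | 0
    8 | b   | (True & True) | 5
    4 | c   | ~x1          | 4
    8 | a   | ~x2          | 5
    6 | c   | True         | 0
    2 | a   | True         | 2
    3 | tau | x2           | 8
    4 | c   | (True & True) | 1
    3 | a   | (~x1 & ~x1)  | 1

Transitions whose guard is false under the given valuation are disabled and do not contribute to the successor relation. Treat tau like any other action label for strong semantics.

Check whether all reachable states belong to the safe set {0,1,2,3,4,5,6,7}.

Answer: INVARIANT VIOLATED at state 8

Working:
Safe = {0,1,2,3,4,5,6,7}
R = {0,1,2,3,4,5,6,8}
  0: ok
  1: ok
  2: ok
  3: ok
  4: ok
  5: ok
  6: ok
  8: ✗ unsafe
counterexample path to 8: a·tau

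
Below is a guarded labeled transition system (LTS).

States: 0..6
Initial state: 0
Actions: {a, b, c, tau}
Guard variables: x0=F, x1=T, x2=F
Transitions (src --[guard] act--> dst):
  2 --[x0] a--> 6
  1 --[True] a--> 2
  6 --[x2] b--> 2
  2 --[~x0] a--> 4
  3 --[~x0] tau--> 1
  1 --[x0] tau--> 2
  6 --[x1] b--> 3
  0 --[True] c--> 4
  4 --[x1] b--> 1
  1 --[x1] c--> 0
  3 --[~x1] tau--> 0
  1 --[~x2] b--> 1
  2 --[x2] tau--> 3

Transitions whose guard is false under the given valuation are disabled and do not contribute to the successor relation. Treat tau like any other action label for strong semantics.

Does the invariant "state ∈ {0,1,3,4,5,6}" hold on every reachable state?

Answer: INVARIANT VIOLATED at state 2

Trace:
Allowed set {0,1,3,4,5,6}
R = {0,1,2,4}
  0: ✓
  1: ✓
  2: ✗ unsafe
  4: ✓
reach 2 via c·b·a — violates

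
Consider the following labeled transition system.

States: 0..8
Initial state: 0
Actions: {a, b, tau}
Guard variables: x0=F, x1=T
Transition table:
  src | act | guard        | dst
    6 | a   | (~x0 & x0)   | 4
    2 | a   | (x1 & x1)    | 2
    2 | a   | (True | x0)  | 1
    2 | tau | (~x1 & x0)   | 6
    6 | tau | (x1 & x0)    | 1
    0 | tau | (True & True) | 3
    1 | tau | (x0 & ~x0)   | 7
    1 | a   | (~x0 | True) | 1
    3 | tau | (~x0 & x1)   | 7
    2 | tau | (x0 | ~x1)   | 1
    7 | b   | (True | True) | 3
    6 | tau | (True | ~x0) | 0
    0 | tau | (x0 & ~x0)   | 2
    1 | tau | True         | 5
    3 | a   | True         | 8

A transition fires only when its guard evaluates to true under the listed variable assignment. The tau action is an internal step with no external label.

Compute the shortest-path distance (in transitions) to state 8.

BFS to 8:
  L0 = {0}
  L1 = {3}
  L2 = {7,8}
depth(8)=2, e.g. tau·a

Answer: 2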